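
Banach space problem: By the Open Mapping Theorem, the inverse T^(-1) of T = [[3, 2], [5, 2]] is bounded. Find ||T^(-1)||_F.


det(T) = 3*2 - 2*5 = -4
T^(-1) = (1/-4) * [[2, -2], [-5, 3]] = [[-0.5000, 0.5000], [1.2500, -0.7500]]
||T^(-1)||_F^2 = (-0.5000)^2 + 0.5000^2 + 1.2500^2 + (-0.7500)^2 = 2.6250
||T^(-1)||_F = sqrt(2.6250) = 1.6202

1.6202


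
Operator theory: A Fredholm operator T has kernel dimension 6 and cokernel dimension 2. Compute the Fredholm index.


The Fredholm index is defined as ind(T) = dim(ker T) - dim(coker T)
= 6 - 2
= 4

4


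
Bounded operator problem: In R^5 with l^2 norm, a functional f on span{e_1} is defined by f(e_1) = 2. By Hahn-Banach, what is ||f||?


The norm of f is given by ||f|| = sup_{||x||=1} |f(x)|.
On span{e_1}, ||e_1|| = 1, so ||f|| = |f(e_1)| / ||e_1||
= |2| / 1 = 2.0000

2.0000


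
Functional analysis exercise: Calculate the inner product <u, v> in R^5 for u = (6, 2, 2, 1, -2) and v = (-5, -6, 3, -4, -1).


Computing the standard inner product <u, v> = sum u_i * v_i
= 6*-5 + 2*-6 + 2*3 + 1*-4 + -2*-1
= -30 + -12 + 6 + -4 + 2
= -38

-38


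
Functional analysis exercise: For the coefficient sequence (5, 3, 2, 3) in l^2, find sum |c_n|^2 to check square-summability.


sum |c_n|^2 = 5^2 + 3^2 + 2^2 + 3^2
= 25 + 9 + 4 + 9
= 47

47


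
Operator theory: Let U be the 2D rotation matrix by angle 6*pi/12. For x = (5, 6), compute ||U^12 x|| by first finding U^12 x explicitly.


U is a rotation by theta = 6*pi/12
U^12 = rotation by 12*theta = 72*pi/12 = 0*pi/12 (mod 2*pi)
cos(0*pi/12) = 1.0000, sin(0*pi/12) = 0.0000
U^12 x = (1.0000 * 5 - 0.0000 * 6, 0.0000 * 5 + 1.0000 * 6)
= (5.0000, 6.0000)
||U^12 x|| = sqrt(5.0000^2 + 6.0000^2) = sqrt(61.0000) = 7.8102

7.8102


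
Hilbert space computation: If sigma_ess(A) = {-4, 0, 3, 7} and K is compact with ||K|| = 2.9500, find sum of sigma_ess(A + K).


By Weyl's theorem, the essential spectrum is invariant under compact perturbations.
sigma_ess(A + K) = sigma_ess(A) = {-4, 0, 3, 7}
Sum = -4 + 0 + 3 + 7 = 6

6


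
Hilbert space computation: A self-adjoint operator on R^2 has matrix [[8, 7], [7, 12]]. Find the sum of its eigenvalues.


For a self-adjoint (symmetric) matrix, the eigenvalues are real.
The sum of eigenvalues equals the trace of the matrix.
trace = 8 + 12 = 20

20


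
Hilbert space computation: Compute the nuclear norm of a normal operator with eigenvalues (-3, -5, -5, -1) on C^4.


For a normal operator, singular values equal |eigenvalues|.
Trace norm = sum |lambda_i| = 3 + 5 + 5 + 1
= 14

14


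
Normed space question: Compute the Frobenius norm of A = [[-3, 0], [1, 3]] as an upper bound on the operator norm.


||A||_F^2 = sum a_ij^2
= (-3)^2 + 0^2 + 1^2 + 3^2
= 9 + 0 + 1 + 9 = 19
||A||_F = sqrt(19) = 4.3589

4.3589


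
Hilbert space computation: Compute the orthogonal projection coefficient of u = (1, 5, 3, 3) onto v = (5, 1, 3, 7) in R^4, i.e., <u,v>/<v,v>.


Computing <u,v> = 1*5 + 5*1 + 3*3 + 3*7 = 40
Computing <v,v> = 5^2 + 1^2 + 3^2 + 7^2 = 84
Projection coefficient = 40/84 = 0.4762

0.4762


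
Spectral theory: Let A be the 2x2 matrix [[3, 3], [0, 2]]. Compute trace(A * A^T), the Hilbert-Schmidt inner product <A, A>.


trace(A * A^T) = sum of squares of all entries
= 3^2 + 3^2 + 0^2 + 2^2
= 9 + 9 + 0 + 4
= 22

22


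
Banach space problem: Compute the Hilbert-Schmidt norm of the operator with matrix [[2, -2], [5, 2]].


The Hilbert-Schmidt norm is sqrt(sum of squares of all entries).
Sum of squares = 2^2 + (-2)^2 + 5^2 + 2^2
= 4 + 4 + 25 + 4 = 37
||T||_HS = sqrt(37) = 6.0828

6.0828


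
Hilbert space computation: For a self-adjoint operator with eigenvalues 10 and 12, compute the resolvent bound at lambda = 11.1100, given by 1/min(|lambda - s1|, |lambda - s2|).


dist(11.1100, {10, 12}) = min(|11.1100 - 10|, |11.1100 - 12|)
= min(1.1100, 0.8900) = 0.8900
Resolvent bound = 1/0.8900 = 1.1236

1.1236


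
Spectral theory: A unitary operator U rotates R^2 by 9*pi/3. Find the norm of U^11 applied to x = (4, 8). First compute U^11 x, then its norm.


U is a rotation by theta = 9*pi/3
U^11 = rotation by 11*theta = 99*pi/3 = 3*pi/3 (mod 2*pi)
cos(3*pi/3) = -1.0000, sin(3*pi/3) = 0.0000
U^11 x = (-1.0000 * 4 - 0.0000 * 8, 0.0000 * 4 + -1.0000 * 8)
= (-4.0000, -8.0000)
||U^11 x|| = sqrt((-4.0000)^2 + (-8.0000)^2) = sqrt(80.0000) = 8.9443

8.9443


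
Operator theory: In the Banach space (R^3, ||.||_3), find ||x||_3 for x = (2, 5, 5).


The l^3 norm = (sum |x_i|^3)^(1/3)
Sum of 3th powers = 8 + 125 + 125 = 258
||x||_3 = (258)^(1/3) = 6.3661

6.3661


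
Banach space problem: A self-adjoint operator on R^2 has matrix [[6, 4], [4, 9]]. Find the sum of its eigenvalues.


For a self-adjoint (symmetric) matrix, the eigenvalues are real.
The sum of eigenvalues equals the trace of the matrix.
trace = 6 + 9 = 15

15


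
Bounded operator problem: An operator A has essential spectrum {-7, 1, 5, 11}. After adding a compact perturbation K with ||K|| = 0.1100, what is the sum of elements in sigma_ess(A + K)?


By Weyl's theorem, the essential spectrum is invariant under compact perturbations.
sigma_ess(A + K) = sigma_ess(A) = {-7, 1, 5, 11}
Sum = -7 + 1 + 5 + 11 = 10

10


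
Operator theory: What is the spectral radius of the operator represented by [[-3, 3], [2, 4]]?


For a 2x2 matrix, eigenvalues satisfy lambda^2 - (trace)*lambda + det = 0
trace = -3 + 4 = 1
det = -3*4 - 3*2 = -18
discriminant = 1^2 - 4*(-18) = 73
spectral radius = max |eigenvalue| = 4.7720

4.7720


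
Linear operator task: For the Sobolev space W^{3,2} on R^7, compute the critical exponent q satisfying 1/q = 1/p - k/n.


Using the Sobolev embedding formula: 1/q = 1/p - k/n
1/q = 1/2 - 3/7 = 1/14
q = 1/(1/14) = 14

14.0000


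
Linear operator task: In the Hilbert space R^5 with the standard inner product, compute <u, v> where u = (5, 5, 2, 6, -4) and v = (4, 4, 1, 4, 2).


Computing the standard inner product <u, v> = sum u_i * v_i
= 5*4 + 5*4 + 2*1 + 6*4 + -4*2
= 20 + 20 + 2 + 24 + -8
= 58

58


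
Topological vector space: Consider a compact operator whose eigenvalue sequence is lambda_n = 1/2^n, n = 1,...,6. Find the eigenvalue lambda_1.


The eigenvalue formula gives lambda_1 = 1/2^1
= 1/2
= 0.5000

0.5000


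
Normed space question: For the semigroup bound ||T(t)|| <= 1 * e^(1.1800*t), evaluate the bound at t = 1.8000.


||T(1.8000)|| <= 1 * exp(1.1800 * 1.8000)
= 1 * exp(2.1240)
= 1 * 8.3645
= 8.3645

8.3645


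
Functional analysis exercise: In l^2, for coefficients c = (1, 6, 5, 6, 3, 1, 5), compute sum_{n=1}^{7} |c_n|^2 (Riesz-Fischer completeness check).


sum |c_n|^2 = 1^2 + 6^2 + 5^2 + 6^2 + 3^2 + 1^2 + 5^2
= 1 + 36 + 25 + 36 + 9 + 1 + 25
= 133

133


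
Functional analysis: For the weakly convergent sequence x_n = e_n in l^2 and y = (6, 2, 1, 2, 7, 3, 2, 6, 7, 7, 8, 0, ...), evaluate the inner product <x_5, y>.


x_5 = e_5 is the standard basis vector with 1 in position 5.
<x_5, y> = y_5 = 7
As n -> infinity, <x_n, y> -> 0, confirming weak convergence of (x_n) to 0.

7


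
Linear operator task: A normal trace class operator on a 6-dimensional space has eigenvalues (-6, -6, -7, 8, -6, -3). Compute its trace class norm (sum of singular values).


For a normal operator, singular values equal |eigenvalues|.
Trace norm = sum |lambda_i| = 6 + 6 + 7 + 8 + 6 + 3
= 36

36


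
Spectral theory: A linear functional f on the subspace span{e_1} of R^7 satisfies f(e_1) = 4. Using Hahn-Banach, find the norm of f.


The norm of f is given by ||f|| = sup_{||x||=1} |f(x)|.
On span{e_1}, ||e_1|| = 1, so ||f|| = |f(e_1)| / ||e_1||
= |4| / 1 = 4.0000

4.0000


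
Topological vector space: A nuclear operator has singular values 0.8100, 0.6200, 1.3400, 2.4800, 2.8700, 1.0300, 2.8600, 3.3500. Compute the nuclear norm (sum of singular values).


The nuclear norm is the sum of all singular values.
||T||_1 = 0.8100 + 0.6200 + 1.3400 + 2.4800 + 2.8700 + 1.0300 + 2.8600 + 3.3500
= 15.3600

15.3600


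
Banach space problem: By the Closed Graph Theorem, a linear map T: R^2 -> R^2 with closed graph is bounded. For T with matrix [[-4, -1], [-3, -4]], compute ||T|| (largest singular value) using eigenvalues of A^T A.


A^T A = [[25, 16], [16, 17]]
trace(A^T A) = 42, det(A^T A) = 169
discriminant = 42^2 - 4*169 = 1088
Largest eigenvalue of A^T A = (trace + sqrt(disc))/2 = 37.4924
||T|| = sqrt(37.4924) = 6.1231

6.1231


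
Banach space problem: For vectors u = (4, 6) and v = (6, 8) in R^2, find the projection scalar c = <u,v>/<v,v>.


Computing <u,v> = 4*6 + 6*8 = 72
Computing <v,v> = 6^2 + 8^2 = 100
Projection coefficient = 72/100 = 0.7200

0.7200


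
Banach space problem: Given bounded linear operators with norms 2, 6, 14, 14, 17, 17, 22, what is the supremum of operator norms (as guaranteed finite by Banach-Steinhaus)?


By the Uniform Boundedness Principle, the supremum of norms is finite.
sup_k ||T_k|| = max(2, 6, 14, 14, 17, 17, 22) = 22

22


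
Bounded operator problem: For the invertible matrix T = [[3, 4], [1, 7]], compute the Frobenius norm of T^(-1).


det(T) = 3*7 - 4*1 = 17
T^(-1) = (1/17) * [[7, -4], [-1, 3]] = [[0.4118, -0.2353], [-0.0588, 0.1765]]
||T^(-1)||_F^2 = 0.4118^2 + (-0.2353)^2 + (-0.0588)^2 + 0.1765^2 = 0.2595
||T^(-1)||_F = sqrt(0.2595) = 0.5094

0.5094


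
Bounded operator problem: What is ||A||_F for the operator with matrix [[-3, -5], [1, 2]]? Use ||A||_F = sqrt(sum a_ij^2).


||A||_F^2 = sum a_ij^2
= (-3)^2 + (-5)^2 + 1^2 + 2^2
= 9 + 25 + 1 + 4 = 39
||A||_F = sqrt(39) = 6.2450

6.2450


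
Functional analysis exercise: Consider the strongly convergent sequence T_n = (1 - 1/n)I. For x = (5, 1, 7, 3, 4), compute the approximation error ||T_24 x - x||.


T_24 x - x = (1 - 1/24)x - x = -x/24
||x|| = sqrt(100) = 10.0000
||T_24 x - x|| = ||x||/24 = 10.0000/24 = 0.4167

0.4167


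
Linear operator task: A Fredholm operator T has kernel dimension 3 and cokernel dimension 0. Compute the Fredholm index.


The Fredholm index is defined as ind(T) = dim(ker T) - dim(coker T)
= 3 - 0
= 3

3


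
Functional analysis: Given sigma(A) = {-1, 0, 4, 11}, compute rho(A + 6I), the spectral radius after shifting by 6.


Spectrum of A + 6I = {5, 6, 10, 17}
Spectral radius = max |lambda| over the shifted spectrum
= max(5, 6, 10, 17) = 17

17


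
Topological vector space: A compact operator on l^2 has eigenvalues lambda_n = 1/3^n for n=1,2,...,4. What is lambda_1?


The eigenvalue formula gives lambda_1 = 1/3^1
= 1/3
= 0.3333

0.3333


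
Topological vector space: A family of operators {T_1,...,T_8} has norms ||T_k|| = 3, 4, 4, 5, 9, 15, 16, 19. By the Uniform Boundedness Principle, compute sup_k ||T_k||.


By the Uniform Boundedness Principle, the supremum of norms is finite.
sup_k ||T_k|| = max(3, 4, 4, 5, 9, 15, 16, 19) = 19

19


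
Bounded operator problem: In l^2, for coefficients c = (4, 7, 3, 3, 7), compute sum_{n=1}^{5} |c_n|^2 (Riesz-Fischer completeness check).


sum |c_n|^2 = 4^2 + 7^2 + 3^2 + 3^2 + 7^2
= 16 + 49 + 9 + 9 + 49
= 132

132


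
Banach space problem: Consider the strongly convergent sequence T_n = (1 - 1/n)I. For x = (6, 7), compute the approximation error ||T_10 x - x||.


T_10 x - x = (1 - 1/10)x - x = -x/10
||x|| = sqrt(85) = 9.2195
||T_10 x - x|| = ||x||/10 = 9.2195/10 = 0.9220

0.9220


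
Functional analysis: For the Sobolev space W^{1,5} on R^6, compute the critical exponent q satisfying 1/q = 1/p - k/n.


Using the Sobolev embedding formula: 1/q = 1/p - k/n
1/q = 1/5 - 1/6 = 1/30
q = 1/(1/30) = 30

30.0000


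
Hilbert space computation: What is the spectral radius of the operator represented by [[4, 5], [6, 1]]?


For a 2x2 matrix, eigenvalues satisfy lambda^2 - (trace)*lambda + det = 0
trace = 4 + 1 = 5
det = 4*1 - 5*6 = -26
discriminant = 5^2 - 4*(-26) = 129
spectral radius = max |eigenvalue| = 8.1789

8.1789


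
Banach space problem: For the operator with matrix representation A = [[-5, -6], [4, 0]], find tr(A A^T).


trace(A * A^T) = sum of squares of all entries
= (-5)^2 + (-6)^2 + 4^2 + 0^2
= 25 + 36 + 16 + 0
= 77

77


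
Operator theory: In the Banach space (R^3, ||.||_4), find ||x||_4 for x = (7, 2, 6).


The l^4 norm = (sum |x_i|^4)^(1/4)
Sum of 4th powers = 2401 + 16 + 1296 = 3713
||x||_4 = (3713)^(1/4) = 7.8060

7.8060


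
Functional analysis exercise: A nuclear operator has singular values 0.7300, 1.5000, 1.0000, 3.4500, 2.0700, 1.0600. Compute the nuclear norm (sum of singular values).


The nuclear norm is the sum of all singular values.
||T||_1 = 0.7300 + 1.5000 + 1.0000 + 3.4500 + 2.0700 + 1.0600
= 9.8100

9.8100


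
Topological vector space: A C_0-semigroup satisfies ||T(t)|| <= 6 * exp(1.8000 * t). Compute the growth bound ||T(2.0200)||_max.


||T(2.0200)|| <= 6 * exp(1.8000 * 2.0200)
= 6 * exp(3.6360)
= 6 * 37.9398
= 227.6386

227.6386


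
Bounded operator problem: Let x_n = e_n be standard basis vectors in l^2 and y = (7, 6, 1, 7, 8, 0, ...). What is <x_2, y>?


x_2 = e_2 is the standard basis vector with 1 in position 2.
<x_2, y> = y_2 = 6
As n -> infinity, <x_n, y> -> 0, confirming weak convergence of (x_n) to 0.

6


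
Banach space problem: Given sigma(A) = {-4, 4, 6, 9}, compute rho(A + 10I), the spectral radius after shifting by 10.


Spectrum of A + 10I = {6, 14, 16, 19}
Spectral radius = max |lambda| over the shifted spectrum
= max(6, 14, 16, 19) = 19

19


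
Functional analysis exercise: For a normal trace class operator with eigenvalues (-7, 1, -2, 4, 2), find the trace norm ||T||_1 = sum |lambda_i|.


For a normal operator, singular values equal |eigenvalues|.
Trace norm = sum |lambda_i| = 7 + 1 + 2 + 4 + 2
= 16

16


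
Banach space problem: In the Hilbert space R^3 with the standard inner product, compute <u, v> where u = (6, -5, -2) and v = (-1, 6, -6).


Computing the standard inner product <u, v> = sum u_i * v_i
= 6*-1 + -5*6 + -2*-6
= -6 + -30 + 12
= -24

-24


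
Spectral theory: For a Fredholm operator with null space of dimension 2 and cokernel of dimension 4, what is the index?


The Fredholm index is defined as ind(T) = dim(ker T) - dim(coker T)
= 2 - 4
= -2

-2


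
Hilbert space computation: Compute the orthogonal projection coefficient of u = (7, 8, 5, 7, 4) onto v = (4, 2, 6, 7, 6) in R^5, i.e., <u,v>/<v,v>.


Computing <u,v> = 7*4 + 8*2 + 5*6 + 7*7 + 4*6 = 147
Computing <v,v> = 4^2 + 2^2 + 6^2 + 7^2 + 6^2 = 141
Projection coefficient = 147/141 = 1.0426

1.0426


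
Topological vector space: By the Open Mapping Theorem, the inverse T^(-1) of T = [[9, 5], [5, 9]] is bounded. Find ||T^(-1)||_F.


det(T) = 9*9 - 5*5 = 56
T^(-1) = (1/56) * [[9, -5], [-5, 9]] = [[0.1607, -0.0893], [-0.0893, 0.1607]]
||T^(-1)||_F^2 = 0.1607^2 + (-0.0893)^2 + (-0.0893)^2 + 0.1607^2 = 0.0676
||T^(-1)||_F = sqrt(0.0676) = 0.2600

0.2600


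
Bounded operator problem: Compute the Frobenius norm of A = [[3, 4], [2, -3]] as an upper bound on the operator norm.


||A||_F^2 = sum a_ij^2
= 3^2 + 4^2 + 2^2 + (-3)^2
= 9 + 16 + 4 + 9 = 38
||A||_F = sqrt(38) = 6.1644

6.1644


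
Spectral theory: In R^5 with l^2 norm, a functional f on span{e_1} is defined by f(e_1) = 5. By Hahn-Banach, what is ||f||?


The norm of f is given by ||f|| = sup_{||x||=1} |f(x)|.
On span{e_1}, ||e_1|| = 1, so ||f|| = |f(e_1)| / ||e_1||
= |5| / 1 = 5.0000

5.0000


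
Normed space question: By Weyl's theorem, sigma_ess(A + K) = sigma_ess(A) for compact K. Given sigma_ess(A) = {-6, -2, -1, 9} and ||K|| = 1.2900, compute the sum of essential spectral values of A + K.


By Weyl's theorem, the essential spectrum is invariant under compact perturbations.
sigma_ess(A + K) = sigma_ess(A) = {-6, -2, -1, 9}
Sum = -6 + -2 + -1 + 9 = 0

0


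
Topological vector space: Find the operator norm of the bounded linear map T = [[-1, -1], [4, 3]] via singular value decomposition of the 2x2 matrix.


A^T A = [[17, 13], [13, 10]]
trace(A^T A) = 27, det(A^T A) = 1
discriminant = 27^2 - 4*1 = 725
Largest eigenvalue of A^T A = (trace + sqrt(disc))/2 = 26.9629
||T|| = sqrt(26.9629) = 5.1926

5.1926


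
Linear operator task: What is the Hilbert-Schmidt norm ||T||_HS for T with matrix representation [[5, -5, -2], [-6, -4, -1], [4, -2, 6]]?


The Hilbert-Schmidt norm is sqrt(sum of squares of all entries).
Sum of squares = 5^2 + (-5)^2 + (-2)^2 + (-6)^2 + (-4)^2 + (-1)^2 + 4^2 + (-2)^2 + 6^2
= 25 + 25 + 4 + 36 + 16 + 1 + 16 + 4 + 36 = 163
||T||_HS = sqrt(163) = 12.7671

12.7671


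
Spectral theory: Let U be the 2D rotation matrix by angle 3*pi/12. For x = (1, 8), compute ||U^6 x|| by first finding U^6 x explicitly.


U is a rotation by theta = 3*pi/12
U^6 = rotation by 6*theta = 18*pi/12
cos(18*pi/12) = 0.0000, sin(18*pi/12) = -1.0000
U^6 x = (0.0000 * 1 - -1.0000 * 8, -1.0000 * 1 + 0.0000 * 8)
= (8.0000, -1.0000)
||U^6 x|| = sqrt(8.0000^2 + (-1.0000)^2) = sqrt(65.0000) = 8.0623

8.0623


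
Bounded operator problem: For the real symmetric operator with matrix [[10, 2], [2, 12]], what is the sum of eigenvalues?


For a self-adjoint (symmetric) matrix, the eigenvalues are real.
The sum of eigenvalues equals the trace of the matrix.
trace = 10 + 12 = 22

22


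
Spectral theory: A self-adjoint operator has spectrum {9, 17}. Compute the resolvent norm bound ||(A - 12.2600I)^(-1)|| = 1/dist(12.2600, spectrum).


dist(12.2600, {9, 17}) = min(|12.2600 - 9|, |12.2600 - 17|)
= min(3.2600, 4.7400) = 3.2600
Resolvent bound = 1/3.2600 = 0.3067

0.3067


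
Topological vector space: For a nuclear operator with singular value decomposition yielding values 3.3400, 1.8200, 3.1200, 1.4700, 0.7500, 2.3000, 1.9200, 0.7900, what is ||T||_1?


The nuclear norm is the sum of all singular values.
||T||_1 = 3.3400 + 1.8200 + 3.1200 + 1.4700 + 0.7500 + 2.3000 + 1.9200 + 0.7900
= 15.5100

15.5100


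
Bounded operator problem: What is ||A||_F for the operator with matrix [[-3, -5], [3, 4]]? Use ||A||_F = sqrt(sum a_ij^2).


||A||_F^2 = sum a_ij^2
= (-3)^2 + (-5)^2 + 3^2 + 4^2
= 9 + 25 + 9 + 16 = 59
||A||_F = sqrt(59) = 7.6811

7.6811


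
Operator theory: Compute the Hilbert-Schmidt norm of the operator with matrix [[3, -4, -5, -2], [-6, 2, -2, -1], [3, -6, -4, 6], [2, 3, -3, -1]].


The Hilbert-Schmidt norm is sqrt(sum of squares of all entries).
Sum of squares = 3^2 + (-4)^2 + (-5)^2 + (-2)^2 + (-6)^2 + 2^2 + (-2)^2 + (-1)^2 + 3^2 + (-6)^2 + (-4)^2 + 6^2 + 2^2 + 3^2 + (-3)^2 + (-1)^2
= 9 + 16 + 25 + 4 + 36 + 4 + 4 + 1 + 9 + 36 + 16 + 36 + 4 + 9 + 9 + 1 = 219
||T||_HS = sqrt(219) = 14.7986

14.7986


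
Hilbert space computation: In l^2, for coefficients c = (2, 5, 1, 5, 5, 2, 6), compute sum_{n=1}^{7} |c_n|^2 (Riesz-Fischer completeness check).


sum |c_n|^2 = 2^2 + 5^2 + 1^2 + 5^2 + 5^2 + 2^2 + 6^2
= 4 + 25 + 1 + 25 + 25 + 4 + 36
= 120

120


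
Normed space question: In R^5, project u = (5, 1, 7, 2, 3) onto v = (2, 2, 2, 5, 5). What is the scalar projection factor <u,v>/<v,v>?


Computing <u,v> = 5*2 + 1*2 + 7*2 + 2*5 + 3*5 = 51
Computing <v,v> = 2^2 + 2^2 + 2^2 + 5^2 + 5^2 = 62
Projection coefficient = 51/62 = 0.8226

0.8226


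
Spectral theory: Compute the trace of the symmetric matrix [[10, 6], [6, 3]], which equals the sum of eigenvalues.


For a self-adjoint (symmetric) matrix, the eigenvalues are real.
The sum of eigenvalues equals the trace of the matrix.
trace = 10 + 3 = 13

13


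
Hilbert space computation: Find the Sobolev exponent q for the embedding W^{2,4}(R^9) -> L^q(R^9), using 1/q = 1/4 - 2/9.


Using the Sobolev embedding formula: 1/q = 1/p - k/n
1/q = 1/4 - 2/9 = 1/36
q = 1/(1/36) = 36

36.0000


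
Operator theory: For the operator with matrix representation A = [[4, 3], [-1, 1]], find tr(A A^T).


trace(A * A^T) = sum of squares of all entries
= 4^2 + 3^2 + (-1)^2 + 1^2
= 16 + 9 + 1 + 1
= 27

27


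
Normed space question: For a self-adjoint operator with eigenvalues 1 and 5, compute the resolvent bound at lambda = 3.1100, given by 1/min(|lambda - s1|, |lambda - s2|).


dist(3.1100, {1, 5}) = min(|3.1100 - 1|, |3.1100 - 5|)
= min(2.1100, 1.8900) = 1.8900
Resolvent bound = 1/1.8900 = 0.5291

0.5291


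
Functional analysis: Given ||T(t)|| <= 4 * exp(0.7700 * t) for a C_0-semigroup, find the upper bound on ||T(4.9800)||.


||T(4.9800)|| <= 4 * exp(0.7700 * 4.9800)
= 4 * exp(3.8346)
= 4 * 46.2749
= 185.0997

185.0997


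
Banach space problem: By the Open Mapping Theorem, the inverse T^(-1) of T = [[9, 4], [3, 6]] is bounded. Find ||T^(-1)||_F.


det(T) = 9*6 - 4*3 = 42
T^(-1) = (1/42) * [[6, -4], [-3, 9]] = [[0.1429, -0.0952], [-0.0714, 0.2143]]
||T^(-1)||_F^2 = 0.1429^2 + (-0.0952)^2 + (-0.0714)^2 + 0.2143^2 = 0.0805
||T^(-1)||_F = sqrt(0.0805) = 0.2837

0.2837


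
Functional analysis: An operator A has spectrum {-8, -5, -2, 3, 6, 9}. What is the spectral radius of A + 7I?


Spectrum of A + 7I = {-1, 2, 5, 10, 13, 16}
Spectral radius = max |lambda| over the shifted spectrum
= max(1, 2, 5, 10, 13, 16) = 16

16


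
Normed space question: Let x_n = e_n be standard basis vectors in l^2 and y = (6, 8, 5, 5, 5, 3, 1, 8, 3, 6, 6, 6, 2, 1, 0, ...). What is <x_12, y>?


x_12 = e_12 is the standard basis vector with 1 in position 12.
<x_12, y> = y_12 = 6
As n -> infinity, <x_n, y> -> 0, confirming weak convergence of (x_n) to 0.

6


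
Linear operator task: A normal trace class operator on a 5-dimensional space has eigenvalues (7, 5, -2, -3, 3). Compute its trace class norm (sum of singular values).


For a normal operator, singular values equal |eigenvalues|.
Trace norm = sum |lambda_i| = 7 + 5 + 2 + 3 + 3
= 20

20


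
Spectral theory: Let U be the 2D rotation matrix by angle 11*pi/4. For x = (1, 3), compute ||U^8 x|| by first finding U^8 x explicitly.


U is a rotation by theta = 11*pi/4
U^8 = rotation by 8*theta = 88*pi/4 = 0*pi/4 (mod 2*pi)
cos(0*pi/4) = 1.0000, sin(0*pi/4) = 0.0000
U^8 x = (1.0000 * 1 - 0.0000 * 3, 0.0000 * 1 + 1.0000 * 3)
= (1.0000, 3.0000)
||U^8 x|| = sqrt(1.0000^2 + 3.0000^2) = sqrt(10.0000) = 3.1623

3.1623


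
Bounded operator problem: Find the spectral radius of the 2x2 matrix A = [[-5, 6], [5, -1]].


For a 2x2 matrix, eigenvalues satisfy lambda^2 - (trace)*lambda + det = 0
trace = -5 + -1 = -6
det = -5*-1 - 6*5 = -25
discriminant = (-6)^2 - 4*(-25) = 136
spectral radius = max |eigenvalue| = 8.8310

8.8310


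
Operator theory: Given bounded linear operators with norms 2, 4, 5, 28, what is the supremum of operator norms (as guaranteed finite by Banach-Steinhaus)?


By the Uniform Boundedness Principle, the supremum of norms is finite.
sup_k ||T_k|| = max(2, 4, 5, 28) = 28

28


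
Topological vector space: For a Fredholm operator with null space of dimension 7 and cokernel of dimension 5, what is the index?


The Fredholm index is defined as ind(T) = dim(ker T) - dim(coker T)
= 7 - 5
= 2

2


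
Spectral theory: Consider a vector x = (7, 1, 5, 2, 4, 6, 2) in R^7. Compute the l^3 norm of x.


The l^3 norm = (sum |x_i|^3)^(1/3)
Sum of 3th powers = 343 + 1 + 125 + 8 + 64 + 216 + 8 = 765
||x||_3 = (765)^(1/3) = 9.1458

9.1458


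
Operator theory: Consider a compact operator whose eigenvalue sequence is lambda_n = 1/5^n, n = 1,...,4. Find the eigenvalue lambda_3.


The eigenvalue formula gives lambda_3 = 1/5^3
= 1/125
= 0.0080

0.0080


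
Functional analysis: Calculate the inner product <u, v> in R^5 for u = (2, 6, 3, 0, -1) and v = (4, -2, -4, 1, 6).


Computing the standard inner product <u, v> = sum u_i * v_i
= 2*4 + 6*-2 + 3*-4 + 0*1 + -1*6
= 8 + -12 + -12 + 0 + -6
= -22

-22


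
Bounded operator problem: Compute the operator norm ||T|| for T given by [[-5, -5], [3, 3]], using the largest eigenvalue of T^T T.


A^T A = [[34, 34], [34, 34]]
trace(A^T A) = 68, det(A^T A) = 0
discriminant = 68^2 - 4*0 = 4624
Largest eigenvalue of A^T A = (trace + sqrt(disc))/2 = 68.0000
||T|| = sqrt(68.0000) = 8.2462

8.2462


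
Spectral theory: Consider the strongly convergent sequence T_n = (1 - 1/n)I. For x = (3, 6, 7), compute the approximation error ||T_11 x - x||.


T_11 x - x = (1 - 1/11)x - x = -x/11
||x|| = sqrt(94) = 9.6954
||T_11 x - x|| = ||x||/11 = 9.6954/11 = 0.8814

0.8814


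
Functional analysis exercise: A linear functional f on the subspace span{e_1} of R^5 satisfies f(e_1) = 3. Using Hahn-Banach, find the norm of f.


The norm of f is given by ||f|| = sup_{||x||=1} |f(x)|.
On span{e_1}, ||e_1|| = 1, so ||f|| = |f(e_1)| / ||e_1||
= |3| / 1 = 3.0000

3.0000


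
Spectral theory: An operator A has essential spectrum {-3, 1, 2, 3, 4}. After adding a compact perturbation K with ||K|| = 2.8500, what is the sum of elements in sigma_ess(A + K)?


By Weyl's theorem, the essential spectrum is invariant under compact perturbations.
sigma_ess(A + K) = sigma_ess(A) = {-3, 1, 2, 3, 4}
Sum = -3 + 1 + 2 + 3 + 4 = 7

7


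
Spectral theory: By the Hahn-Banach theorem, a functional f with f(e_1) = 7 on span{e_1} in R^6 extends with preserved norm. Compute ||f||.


The norm of f is given by ||f|| = sup_{||x||=1} |f(x)|.
On span{e_1}, ||e_1|| = 1, so ||f|| = |f(e_1)| / ||e_1||
= |7| / 1 = 7.0000

7.0000


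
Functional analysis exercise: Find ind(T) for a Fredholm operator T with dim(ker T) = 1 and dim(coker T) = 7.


The Fredholm index is defined as ind(T) = dim(ker T) - dim(coker T)
= 1 - 7
= -6

-6


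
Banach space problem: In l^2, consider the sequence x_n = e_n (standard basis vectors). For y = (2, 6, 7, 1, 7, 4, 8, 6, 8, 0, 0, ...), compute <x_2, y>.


x_2 = e_2 is the standard basis vector with 1 in position 2.
<x_2, y> = y_2 = 6
As n -> infinity, <x_n, y> -> 0, confirming weak convergence of (x_n) to 0.

6


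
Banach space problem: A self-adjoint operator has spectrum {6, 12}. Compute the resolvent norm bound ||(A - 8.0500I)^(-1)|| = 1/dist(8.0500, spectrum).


dist(8.0500, {6, 12}) = min(|8.0500 - 6|, |8.0500 - 12|)
= min(2.0500, 3.9500) = 2.0500
Resolvent bound = 1/2.0500 = 0.4878

0.4878


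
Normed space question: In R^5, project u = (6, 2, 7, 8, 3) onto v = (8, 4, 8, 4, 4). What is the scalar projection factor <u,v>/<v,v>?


Computing <u,v> = 6*8 + 2*4 + 7*8 + 8*4 + 3*4 = 156
Computing <v,v> = 8^2 + 4^2 + 8^2 + 4^2 + 4^2 = 176
Projection coefficient = 156/176 = 0.8864

0.8864


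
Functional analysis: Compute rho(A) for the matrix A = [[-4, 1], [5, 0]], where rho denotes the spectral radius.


For a 2x2 matrix, eigenvalues satisfy lambda^2 - (trace)*lambda + det = 0
trace = -4 + 0 = -4
det = -4*0 - 1*5 = -5
discriminant = (-4)^2 - 4*(-5) = 36
spectral radius = max |eigenvalue| = 5.0000

5.0000


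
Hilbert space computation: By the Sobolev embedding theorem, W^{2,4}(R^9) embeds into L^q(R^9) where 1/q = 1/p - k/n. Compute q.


Using the Sobolev embedding formula: 1/q = 1/p - k/n
1/q = 1/4 - 2/9 = 1/36
q = 1/(1/36) = 36

36.0000


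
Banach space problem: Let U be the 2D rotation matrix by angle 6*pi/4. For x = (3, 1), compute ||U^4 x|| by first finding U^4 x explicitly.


U is a rotation by theta = 6*pi/4
U^4 = rotation by 4*theta = 24*pi/4 = 0*pi/4 (mod 2*pi)
cos(0*pi/4) = 1.0000, sin(0*pi/4) = 0.0000
U^4 x = (1.0000 * 3 - 0.0000 * 1, 0.0000 * 3 + 1.0000 * 1)
= (3.0000, 1.0000)
||U^4 x|| = sqrt(3.0000^2 + 1.0000^2) = sqrt(10.0000) = 3.1623

3.1623


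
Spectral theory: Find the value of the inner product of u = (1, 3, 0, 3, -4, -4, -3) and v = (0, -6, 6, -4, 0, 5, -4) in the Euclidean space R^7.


Computing the standard inner product <u, v> = sum u_i * v_i
= 1*0 + 3*-6 + 0*6 + 3*-4 + -4*0 + -4*5 + -3*-4
= 0 + -18 + 0 + -12 + 0 + -20 + 12
= -38

-38


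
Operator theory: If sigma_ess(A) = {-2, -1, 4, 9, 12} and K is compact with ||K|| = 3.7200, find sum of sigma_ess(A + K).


By Weyl's theorem, the essential spectrum is invariant under compact perturbations.
sigma_ess(A + K) = sigma_ess(A) = {-2, -1, 4, 9, 12}
Sum = -2 + -1 + 4 + 9 + 12 = 22

22


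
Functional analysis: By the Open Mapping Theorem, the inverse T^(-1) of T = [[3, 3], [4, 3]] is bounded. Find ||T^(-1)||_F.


det(T) = 3*3 - 3*4 = -3
T^(-1) = (1/-3) * [[3, -3], [-4, 3]] = [[-1.0000, 1.0000], [1.3333, -1.0000]]
||T^(-1)||_F^2 = (-1.0000)^2 + 1.0000^2 + 1.3333^2 + (-1.0000)^2 = 4.7778
||T^(-1)||_F = sqrt(4.7778) = 2.1858

2.1858


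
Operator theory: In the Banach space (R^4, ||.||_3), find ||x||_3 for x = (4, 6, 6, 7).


The l^3 norm = (sum |x_i|^3)^(1/3)
Sum of 3th powers = 64 + 216 + 216 + 343 = 839
||x||_3 = (839)^(1/3) = 9.4316

9.4316


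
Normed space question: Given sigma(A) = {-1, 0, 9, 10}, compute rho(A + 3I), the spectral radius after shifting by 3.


Spectrum of A + 3I = {2, 3, 12, 13}
Spectral radius = max |lambda| over the shifted spectrum
= max(2, 3, 12, 13) = 13

13


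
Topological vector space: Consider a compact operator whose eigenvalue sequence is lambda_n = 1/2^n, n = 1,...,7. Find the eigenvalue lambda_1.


The eigenvalue formula gives lambda_1 = 1/2^1
= 1/2
= 0.5000

0.5000


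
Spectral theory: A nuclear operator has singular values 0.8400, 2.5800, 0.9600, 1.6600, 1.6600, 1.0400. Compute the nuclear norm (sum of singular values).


The nuclear norm is the sum of all singular values.
||T||_1 = 0.8400 + 2.5800 + 0.9600 + 1.6600 + 1.6600 + 1.0400
= 8.7400

8.7400


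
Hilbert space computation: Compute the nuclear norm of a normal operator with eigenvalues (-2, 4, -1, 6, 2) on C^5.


For a normal operator, singular values equal |eigenvalues|.
Trace norm = sum |lambda_i| = 2 + 4 + 1 + 6 + 2
= 15

15


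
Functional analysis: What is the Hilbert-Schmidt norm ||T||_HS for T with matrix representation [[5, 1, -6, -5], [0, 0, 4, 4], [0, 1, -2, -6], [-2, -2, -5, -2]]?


The Hilbert-Schmidt norm is sqrt(sum of squares of all entries).
Sum of squares = 5^2 + 1^2 + (-6)^2 + (-5)^2 + 0^2 + 0^2 + 4^2 + 4^2 + 0^2 + 1^2 + (-2)^2 + (-6)^2 + (-2)^2 + (-2)^2 + (-5)^2 + (-2)^2
= 25 + 1 + 36 + 25 + 0 + 0 + 16 + 16 + 0 + 1 + 4 + 36 + 4 + 4 + 25 + 4 = 197
||T||_HS = sqrt(197) = 14.0357

14.0357


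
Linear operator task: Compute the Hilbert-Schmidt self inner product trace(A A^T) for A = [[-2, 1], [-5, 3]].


trace(A * A^T) = sum of squares of all entries
= (-2)^2 + 1^2 + (-5)^2 + 3^2
= 4 + 1 + 25 + 9
= 39

39


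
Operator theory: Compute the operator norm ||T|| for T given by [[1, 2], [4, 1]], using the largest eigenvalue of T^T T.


A^T A = [[17, 6], [6, 5]]
trace(A^T A) = 22, det(A^T A) = 49
discriminant = 22^2 - 4*49 = 288
Largest eigenvalue of A^T A = (trace + sqrt(disc))/2 = 19.4853
||T|| = sqrt(19.4853) = 4.4142

4.4142


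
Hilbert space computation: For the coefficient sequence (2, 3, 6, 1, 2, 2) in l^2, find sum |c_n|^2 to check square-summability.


sum |c_n|^2 = 2^2 + 3^2 + 6^2 + 1^2 + 2^2 + 2^2
= 4 + 9 + 36 + 1 + 4 + 4
= 58

58


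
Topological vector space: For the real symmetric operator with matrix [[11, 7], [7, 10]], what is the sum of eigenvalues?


For a self-adjoint (symmetric) matrix, the eigenvalues are real.
The sum of eigenvalues equals the trace of the matrix.
trace = 11 + 10 = 21

21


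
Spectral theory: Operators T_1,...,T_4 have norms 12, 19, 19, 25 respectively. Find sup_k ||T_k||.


By the Uniform Boundedness Principle, the supremum of norms is finite.
sup_k ||T_k|| = max(12, 19, 19, 25) = 25

25


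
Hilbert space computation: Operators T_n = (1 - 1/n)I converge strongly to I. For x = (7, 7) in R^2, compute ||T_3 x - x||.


T_3 x - x = (1 - 1/3)x - x = -x/3
||x|| = sqrt(98) = 9.8995
||T_3 x - x|| = ||x||/3 = 9.8995/3 = 3.2998

3.2998


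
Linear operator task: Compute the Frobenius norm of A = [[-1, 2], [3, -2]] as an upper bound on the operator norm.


||A||_F^2 = sum a_ij^2
= (-1)^2 + 2^2 + 3^2 + (-2)^2
= 1 + 4 + 9 + 4 = 18
||A||_F = sqrt(18) = 4.2426

4.2426


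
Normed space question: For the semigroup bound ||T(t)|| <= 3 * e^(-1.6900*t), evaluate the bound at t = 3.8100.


||T(3.8100)|| <= 3 * exp(-1.6900 * 3.8100)
= 3 * exp(-6.4389)
= 3 * 0.0016
= 0.0048

0.0048


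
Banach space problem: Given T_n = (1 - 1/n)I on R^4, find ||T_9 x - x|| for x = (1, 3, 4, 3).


T_9 x - x = (1 - 1/9)x - x = -x/9
||x|| = sqrt(35) = 5.9161
||T_9 x - x|| = ||x||/9 = 5.9161/9 = 0.6573

0.6573


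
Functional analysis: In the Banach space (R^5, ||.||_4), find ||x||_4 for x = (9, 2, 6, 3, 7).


The l^4 norm = (sum |x_i|^4)^(1/4)
Sum of 4th powers = 6561 + 16 + 1296 + 81 + 2401 = 10355
||x||_4 = (10355)^(1/4) = 10.0876

10.0876


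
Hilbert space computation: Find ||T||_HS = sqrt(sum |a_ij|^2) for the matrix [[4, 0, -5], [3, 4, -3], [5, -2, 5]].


The Hilbert-Schmidt norm is sqrt(sum of squares of all entries).
Sum of squares = 4^2 + 0^2 + (-5)^2 + 3^2 + 4^2 + (-3)^2 + 5^2 + (-2)^2 + 5^2
= 16 + 0 + 25 + 9 + 16 + 9 + 25 + 4 + 25 = 129
||T||_HS = sqrt(129) = 11.3578

11.3578


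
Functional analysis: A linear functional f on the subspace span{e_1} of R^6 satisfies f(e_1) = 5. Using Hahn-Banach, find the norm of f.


The norm of f is given by ||f|| = sup_{||x||=1} |f(x)|.
On span{e_1}, ||e_1|| = 1, so ||f|| = |f(e_1)| / ||e_1||
= |5| / 1 = 5.0000

5.0000


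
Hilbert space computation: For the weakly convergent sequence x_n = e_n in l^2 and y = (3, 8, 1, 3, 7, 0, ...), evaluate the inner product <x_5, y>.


x_5 = e_5 is the standard basis vector with 1 in position 5.
<x_5, y> = y_5 = 7
As n -> infinity, <x_n, y> -> 0, confirming weak convergence of (x_n) to 0.

7


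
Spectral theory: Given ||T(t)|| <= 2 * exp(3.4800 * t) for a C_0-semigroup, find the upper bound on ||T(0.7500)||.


||T(0.7500)|| <= 2 * exp(3.4800 * 0.7500)
= 2 * exp(2.6100)
= 2 * 13.5991
= 27.1981

27.1981


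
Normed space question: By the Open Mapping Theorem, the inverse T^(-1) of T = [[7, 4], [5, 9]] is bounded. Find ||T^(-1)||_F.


det(T) = 7*9 - 4*5 = 43
T^(-1) = (1/43) * [[9, -4], [-5, 7]] = [[0.2093, -0.0930], [-0.1163, 0.1628]]
||T^(-1)||_F^2 = 0.2093^2 + (-0.0930)^2 + (-0.1163)^2 + 0.1628^2 = 0.0925
||T^(-1)||_F = sqrt(0.0925) = 0.3041

0.3041


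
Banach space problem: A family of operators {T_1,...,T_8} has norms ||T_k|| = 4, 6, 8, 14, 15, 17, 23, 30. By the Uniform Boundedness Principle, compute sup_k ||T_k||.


By the Uniform Boundedness Principle, the supremum of norms is finite.
sup_k ||T_k|| = max(4, 6, 8, 14, 15, 17, 23, 30) = 30

30


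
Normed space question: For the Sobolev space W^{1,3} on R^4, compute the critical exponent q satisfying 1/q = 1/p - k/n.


Using the Sobolev embedding formula: 1/q = 1/p - k/n
1/q = 1/3 - 1/4 = 1/12
q = 1/(1/12) = 12

12.0000


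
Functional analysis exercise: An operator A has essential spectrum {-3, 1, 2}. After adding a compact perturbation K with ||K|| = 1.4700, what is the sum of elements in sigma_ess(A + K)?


By Weyl's theorem, the essential spectrum is invariant under compact perturbations.
sigma_ess(A + K) = sigma_ess(A) = {-3, 1, 2}
Sum = -3 + 1 + 2 = 0

0


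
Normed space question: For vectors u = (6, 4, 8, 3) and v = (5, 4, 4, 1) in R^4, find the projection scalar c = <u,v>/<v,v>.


Computing <u,v> = 6*5 + 4*4 + 8*4 + 3*1 = 81
Computing <v,v> = 5^2 + 4^2 + 4^2 + 1^2 = 58
Projection coefficient = 81/58 = 1.3966

1.3966


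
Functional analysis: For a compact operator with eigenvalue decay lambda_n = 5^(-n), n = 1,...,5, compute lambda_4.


The eigenvalue formula gives lambda_4 = 1/5^4
= 1/625
= 0.0016

0.0016


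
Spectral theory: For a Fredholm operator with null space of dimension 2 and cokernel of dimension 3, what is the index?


The Fredholm index is defined as ind(T) = dim(ker T) - dim(coker T)
= 2 - 3
= -1

-1


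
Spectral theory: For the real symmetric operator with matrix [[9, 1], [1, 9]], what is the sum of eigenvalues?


For a self-adjoint (symmetric) matrix, the eigenvalues are real.
The sum of eigenvalues equals the trace of the matrix.
trace = 9 + 9 = 18

18


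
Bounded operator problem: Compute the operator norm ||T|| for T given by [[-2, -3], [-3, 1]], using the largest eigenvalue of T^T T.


A^T A = [[13, 3], [3, 10]]
trace(A^T A) = 23, det(A^T A) = 121
discriminant = 23^2 - 4*121 = 45
Largest eigenvalue of A^T A = (trace + sqrt(disc))/2 = 14.8541
||T|| = sqrt(14.8541) = 3.8541

3.8541


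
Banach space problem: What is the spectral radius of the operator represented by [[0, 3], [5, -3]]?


For a 2x2 matrix, eigenvalues satisfy lambda^2 - (trace)*lambda + det = 0
trace = 0 + -3 = -3
det = 0*-3 - 3*5 = -15
discriminant = (-3)^2 - 4*(-15) = 69
spectral radius = max |eigenvalue| = 5.6533

5.6533


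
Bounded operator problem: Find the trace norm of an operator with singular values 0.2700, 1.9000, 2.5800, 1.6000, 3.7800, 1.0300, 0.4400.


The nuclear norm is the sum of all singular values.
||T||_1 = 0.2700 + 1.9000 + 2.5800 + 1.6000 + 3.7800 + 1.0300 + 0.4400
= 11.6000

11.6000


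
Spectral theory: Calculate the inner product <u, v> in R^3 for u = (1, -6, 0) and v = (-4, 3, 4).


Computing the standard inner product <u, v> = sum u_i * v_i
= 1*-4 + -6*3 + 0*4
= -4 + -18 + 0
= -22

-22


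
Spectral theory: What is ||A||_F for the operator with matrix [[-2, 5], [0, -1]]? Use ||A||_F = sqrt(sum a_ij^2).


||A||_F^2 = sum a_ij^2
= (-2)^2 + 5^2 + 0^2 + (-1)^2
= 4 + 25 + 0 + 1 = 30
||A||_F = sqrt(30) = 5.4772

5.4772


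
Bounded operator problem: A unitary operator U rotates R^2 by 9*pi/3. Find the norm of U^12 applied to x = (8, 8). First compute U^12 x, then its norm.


U is a rotation by theta = 9*pi/3
U^12 = rotation by 12*theta = 108*pi/3 = 0*pi/3 (mod 2*pi)
cos(0*pi/3) = 1.0000, sin(0*pi/3) = 0.0000
U^12 x = (1.0000 * 8 - 0.0000 * 8, 0.0000 * 8 + 1.0000 * 8)
= (8.0000, 8.0000)
||U^12 x|| = sqrt(8.0000^2 + 8.0000^2) = sqrt(128.0000) = 11.3137

11.3137


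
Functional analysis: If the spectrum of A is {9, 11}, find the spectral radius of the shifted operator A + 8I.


Spectrum of A + 8I = {17, 19}
Spectral radius = max |lambda| over the shifted spectrum
= max(17, 19) = 19

19


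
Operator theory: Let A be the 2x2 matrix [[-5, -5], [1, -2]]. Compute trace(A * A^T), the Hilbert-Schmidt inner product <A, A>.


trace(A * A^T) = sum of squares of all entries
= (-5)^2 + (-5)^2 + 1^2 + (-2)^2
= 25 + 25 + 1 + 4
= 55

55


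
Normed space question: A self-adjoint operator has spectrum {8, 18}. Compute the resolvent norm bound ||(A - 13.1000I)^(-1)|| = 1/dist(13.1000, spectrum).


dist(13.1000, {8, 18}) = min(|13.1000 - 8|, |13.1000 - 18|)
= min(5.1000, 4.9000) = 4.9000
Resolvent bound = 1/4.9000 = 0.2041

0.2041


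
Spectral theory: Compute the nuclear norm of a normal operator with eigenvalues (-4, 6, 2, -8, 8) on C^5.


For a normal operator, singular values equal |eigenvalues|.
Trace norm = sum |lambda_i| = 4 + 6 + 2 + 8 + 8
= 28

28


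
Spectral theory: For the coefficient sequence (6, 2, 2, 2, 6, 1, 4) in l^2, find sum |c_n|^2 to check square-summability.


sum |c_n|^2 = 6^2 + 2^2 + 2^2 + 2^2 + 6^2 + 1^2 + 4^2
= 36 + 4 + 4 + 4 + 36 + 1 + 16
= 101

101


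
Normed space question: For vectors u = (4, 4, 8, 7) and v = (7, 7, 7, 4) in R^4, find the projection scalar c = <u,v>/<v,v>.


Computing <u,v> = 4*7 + 4*7 + 8*7 + 7*4 = 140
Computing <v,v> = 7^2 + 7^2 + 7^2 + 4^2 = 163
Projection coefficient = 140/163 = 0.8589

0.8589


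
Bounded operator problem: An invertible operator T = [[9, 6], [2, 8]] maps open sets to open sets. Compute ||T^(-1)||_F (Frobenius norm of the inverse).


det(T) = 9*8 - 6*2 = 60
T^(-1) = (1/60) * [[8, -6], [-2, 9]] = [[0.1333, -0.1000], [-0.0333, 0.1500]]
||T^(-1)||_F^2 = 0.1333^2 + (-0.1000)^2 + (-0.0333)^2 + 0.1500^2 = 0.0514
||T^(-1)||_F = sqrt(0.0514) = 0.2267

0.2267


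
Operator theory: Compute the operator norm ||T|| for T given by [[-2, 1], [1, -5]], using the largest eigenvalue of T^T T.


A^T A = [[5, -7], [-7, 26]]
trace(A^T A) = 31, det(A^T A) = 81
discriminant = 31^2 - 4*81 = 637
Largest eigenvalue of A^T A = (trace + sqrt(disc))/2 = 28.1194
||T|| = sqrt(28.1194) = 5.3028

5.3028
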